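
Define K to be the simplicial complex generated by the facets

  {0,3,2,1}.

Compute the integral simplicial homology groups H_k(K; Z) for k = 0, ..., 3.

H_0 ≅ Z,  H_1 = 0,  H_2 = 0,  H_3 = 0.

Take the total order 0 < 1 < 2 < 3 on the vertex set. Then K (dimension 3) consists of the simplices:

  0-simplices (4): [0], [1], [2], [3]
  1-simplices (6): [0,1], [0,2], [0,3], [1,2], [1,3], [2,3]
  2-simplices (4): [0,1,2], [0,1,3], [0,2,3], [1,2,3]
  3-simplices (1): [0,1,2,3]

so the chain groups are C_0 ≅ Z^4, C_1 ≅ Z^6, C_2 ≅ Z^4, C_3 ≅ Z^1.

∂_1: C_1 → C_0 sends each edge [p,q] (with p < q) to q − p.
The resulting 4×6 matrix has rank 3, and its Smith normal form has invariant factors (1,1,1).

Boundary ∂_2: C_2 → C_1 acts by ∂[p,q,r] = [q,r] − [p,r] + [p,q]. For instance
  ∂[1,2,3] = [2,3] − [1,3] + [1,2],
  ∂[0,1,2] = [1,2] − [0,2] + [0,1].
This gives a 6×4 integer matrix of rank 3; reducing to Smith normal form yields diagonal entries (1,1,1).

∂_3: C_3 → C_2 sends each 3-simplex σ to the alternating sum Σ_i (−1)^i (σ with its i-th vertex removed). For instance
  ∂[0,1,2,3] = [1,2,3] − [0,2,3] + [0,1,3] − [0,1,2].
As a 4×1 matrix over Z this has rank 1, with invariant factors (1).

Computing H_k = (kernel of ∂_k) / (image of ∂_{k+1}):

  H_0: rank C_0 − rank ∂_1 = 4 − 3 = 1, and the invariant factors of ∂_1 are all 1, so H_0 ≅ Z.
  H_1: rank ker ∂_1 − rank ∂_2 = (6 − 3) − 3 = 0, and the invariant factors of ∂_2 are all 1, so H_1 ≅ 0.
  H_2: rank ker ∂_2 − rank ∂_3 = (4 − 3) − 1 = 0, and the invariant factors of ∂_3 are all 1, so H_2 ≅ 0.
  H_3: rank ker ∂_3 − rank ∂_4 = (1 − 1) − 0 = 0, and there is no ∂_4, so H_3 ≅ 0.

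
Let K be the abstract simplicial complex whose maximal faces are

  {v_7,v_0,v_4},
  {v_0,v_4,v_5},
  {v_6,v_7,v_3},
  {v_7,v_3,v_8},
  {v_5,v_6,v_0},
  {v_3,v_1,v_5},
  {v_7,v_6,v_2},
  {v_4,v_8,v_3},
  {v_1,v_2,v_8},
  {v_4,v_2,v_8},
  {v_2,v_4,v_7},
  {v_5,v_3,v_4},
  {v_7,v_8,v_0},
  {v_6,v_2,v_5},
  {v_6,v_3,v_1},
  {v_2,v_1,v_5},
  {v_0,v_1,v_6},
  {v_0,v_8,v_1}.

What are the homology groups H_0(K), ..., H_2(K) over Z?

Take the total order v_0 < v_1 < v_2 < v_3 < v_4 < v_5 < v_6 < v_7 < v_8 on the vertex set. Then K (dimension 2) consists of the simplices:

  0-simplices (9): [v_0], [v_1], [v_2], [v_3], [v_4], [v_5], [v_6], [v_7], [v_8]
  1-simplices (27): (27 of them)
  2-simplices (18): (18 of them)

so the chain groups are C_0 ≅ Z^9, C_1 ≅ Z^27, C_2 ≅ Z^18.

The boundary map ∂_1: C_1 → C_0 maps an edge to its endpoints' difference, ∂[p,q] = q − p. For instance
  ∂[v_2,v_4] = [v_4] − [v_2].
The 9×27 boundary matrix has rank 8 and Smith normal form diag(1,1,1,1,1,1,1,1).

Boundary ∂_2: C_2 → C_1 sends each 2-simplex [p,q,r] to [q,r] − [p,r] + [p,q]. For instance
  ∂[v_3,v_4,v_5] = [v_4,v_5] − [v_3,v_5] + [v_3,v_4],
  ∂[v_3,v_4,v_8] = [v_4,v_8] − [v_3,v_8] + [v_3,v_4].
As a 27×18 matrix over Z this has rank 18, with invariant factors (1,1,1,1,1,1,1,1,1,1,1,1,1,1,1,1,1,2).

Reading off H_k = ker ∂_k / im ∂_{k+1}:

  H_0: rank C_0 − rank ∂_1 = 9 − 8 = 1, and the invariant factors of ∂_1 are all 1, so H_0 ≅ Z.
  H_1: rank ker ∂_1 − rank ∂_2 = (27 − 8) − 18 = 1, and ∂_2 has invariant factor 2 > 1, so H_1 ≅ Z × Z/2.
  H_2: rank ker ∂_2 − rank ∂_3 = (18 − 18) − 0 = 0, and there is no ∂_3, so H_2 ≅ 0.

H_0 = Z,  H_1 = Z × Z/2,  H_2 = 0.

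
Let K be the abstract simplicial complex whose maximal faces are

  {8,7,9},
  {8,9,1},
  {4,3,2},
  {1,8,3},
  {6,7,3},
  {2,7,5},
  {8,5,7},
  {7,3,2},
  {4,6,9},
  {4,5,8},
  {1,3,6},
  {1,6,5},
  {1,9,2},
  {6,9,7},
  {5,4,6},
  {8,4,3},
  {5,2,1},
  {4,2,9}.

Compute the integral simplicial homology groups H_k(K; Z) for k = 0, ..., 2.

H_0 ≅ Z,  H_1 ≅ Z^2,  H_2 ≅ Z.

K has 9 vertices, 27 edges, 18 triangles.
rank ∂_0 = 0, rank ∂_1 = 8 ⇒ b_0 = 9 − 0 − 8 = 1; all invariant factors of ∂_1 are 1 so no torsion. So H_0 = Z.
rank ∂_1 = 8, rank ∂_2 = 17 ⇒ b_1 = 27 − 8 − 17 = 2; all invariant factors of ∂_2 are 1 so no torsion. So H_1 = Z^2.
rank ∂_2 = 17, rank ∂_3 = 0 ⇒ b_2 = 18 − 17 − 0 = 1. So H_2 = Z.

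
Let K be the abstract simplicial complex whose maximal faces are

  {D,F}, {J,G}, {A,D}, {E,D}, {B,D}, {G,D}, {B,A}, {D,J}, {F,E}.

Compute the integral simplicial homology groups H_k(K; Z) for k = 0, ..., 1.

H_0 ≅ Z,  H_1 ≅ Z^3.

Order the vertices as A < B < D < E < F < G < J. Listing each simplex with vertices in this order, K has dimension 1 with simplices:

  0-simplices (7): A, B, D, E, F, G, J
  1-simplices (9): AB, AD, BD, DE, DF, DG, DJ, EF, GJ

giving chain groups C_0 ≅ Z^7, C_1 ≅ Z^9.

Boundary ∂_1: C_1 → C_0 maps an edge to its endpoints' difference, ∂[p,q] = q − p. For instance
  ∂AB = B − A.
The 7×9 boundary matrix has rank 6 and Smith normal form diag(1,1,1,1,1,1).

From H_k ≅ ker(∂_k) / im(∂_{k+1}) we obtain:

  H_0: rank C_0 − rank ∂_1 = 7 − 6 = 1, and the invariant factors of ∂_1 are all 1, so H_0 = Z.
  H_1: rank ker ∂_1 − rank ∂_2 = (9 − 6) − 0 = 3, and there is no ∂_2, so H_1 = Z^3.

As a check, the Euler characteristic is 7 − 9 = -2, which agrees with 1 − 3 = -2.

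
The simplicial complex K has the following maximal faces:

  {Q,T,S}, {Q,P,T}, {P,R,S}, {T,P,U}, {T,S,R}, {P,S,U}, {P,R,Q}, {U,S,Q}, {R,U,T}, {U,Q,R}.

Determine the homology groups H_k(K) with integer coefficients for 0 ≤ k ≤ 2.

H_0 ≅ Z,  H_1 ≅ Z/2Z,  H_2 = 0.

Fix the vertex order P < Q < R < S < T < U and write every simplex with vertices in increasing order. Then dim K = 2 and the simplices of K are:

  0-simplices (6): P, Q, R, S, T, U
  1-simplices (15): PQ, PR, PS, PT, PU, QR, QS, QT, QU, RS, RT, RU, ST, SU, TU
  2-simplices (10): PQR, PQT, PRS, PSU, PTU, QRU, QST, QSU, RST, RTU

so the chain groups are C_0 ≅ Z^6, C_1 ≅ Z^15, C_2 ≅ Z^10.

∂_1: C_1 → C_0 is given by ∂[p,q] = [q] − [p].
The 6×15 boundary matrix has rank 5 and Smith normal form diag(1,1,1,1,1).

The boundary map ∂_2: C_2 → C_1 sends each 2-simplex [p,q,r] to [q,r] − [p,r] + [p,q]. For instance
  ∂RTU = TU − RU + RT,
  ∂RST = ST − RT + RS.
The resulting 15×10 matrix has rank 10, and its Smith normal form has invariant factors (1,1,1,1,1,1,1,1,1,2).

Now H_k = ker ∂_k / im ∂_{k+1}, so:

  H_0: rank C_0 − rank ∂_1 = 6 − 5 = 1, and the invariant factors of ∂_1 are all 1, so H_0 = Z.
  H_1: rank ker ∂_1 − rank ∂_2 = (15 − 5) − 10 = 0, and ∂_2 has invariant factor 2 > 1, so H_1 = Z/2Z.
  H_2: rank ker ∂_2 − rank ∂_3 = (10 − 10) − 0 = 0, and there is no ∂_3, so H_2 = 0.

As a check, the Euler characteristic is 6 − 15 + 10 = 1, which agrees with 1 − 0 + 0 = 1.
(K is a triangulation of the real projective plane RP^2.)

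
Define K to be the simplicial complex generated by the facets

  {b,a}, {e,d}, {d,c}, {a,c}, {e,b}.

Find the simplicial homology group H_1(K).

We work with the vertex ordering a < b < c < d < e. The simplices of K, each written with vertices in increasing order, are:

  0-simplices (5): a, b, c, d, e
  1-simplices (5): ab, ac, be, cd, de

so the chain groups are C_0 ≅ Z^5, C_1 ≅ Z^5.

Boundary ∂_1: C_1 → C_0 maps an edge to its endpoints' difference, ∂[p,q] = q − p. For instance
  ∂de = e − d.
This gives a 5×5 integer matrix of rank 4; reducing to Smith normal form yields diagonal entries (1,1,1,1).

From H_k ≅ ker(∂_k) / im(∂_{k+1}) we obtain:

  H_1: rank ker ∂_1 − rank ∂_2 = (5 − 4) − 0 = 1, and there is no ∂_2, so H_1 ≅ Z.

(K is a triangulation of the circle S^1.)

H_1 = Z.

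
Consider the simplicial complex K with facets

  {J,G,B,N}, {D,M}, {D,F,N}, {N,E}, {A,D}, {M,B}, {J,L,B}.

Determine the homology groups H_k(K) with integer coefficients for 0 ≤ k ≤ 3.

Take the total order A < B < D < E < F < G < J < L < M < N on the vertex set. Then K (dimension 3) consists of the simplices:

  0-simplices (10): A, B, D, E, F, G, J, L, M, N
  1-simplices (15): AD, BG, BJ, BL, BM, BN, DF, DM, DN, EN, FN, GJ, GN, JL, JN
  2-simplices (6): BGJ, BGN, BJL, BJN, DFN, GJN
  3-simplices (1): BGJN

giving chain groups C_0 ≅ Z^10, C_1 ≅ Z^15, C_2 ≅ Z^6, C_3 ≅ Z^1.

∂_1: C_1 → C_0 maps an edge to its endpoints' difference, ∂[p,q] = q − p. For instance
  ∂DN = N − D.
The resulting 10×15 matrix has rank 9, and its Smith normal form has invariant factors (1,1,1,1,1,1,1,1,1).

The boundary map ∂_2: C_2 → C_1 acts by ∂[p,q,r] = [q,r] − [p,r] + [p,q]. For instance
  ∂BJN = JN − BN + BJ,
  ∂GJN = JN − GN + GJ.
The resulting 15×6 matrix has rank 5, and its Smith normal form has invariant factors (1,1,1,1,1).

Boundary ∂_3: C_3 → C_2 sends each 3-simplex σ to the alternating sum Σ_i (−1)^i (σ with its i-th vertex removed). For instance
  ∂BGJN = GJN − BJN + BGN − BGJ.
The resulting 6×1 matrix has rank 1, and its Smith normal form has invariant factors (1).

Now H_k = ker ∂_k / im ∂_{k+1}, so:

  H_0: rank C_0 − rank ∂_1 = 10 − 9 = 1, and the invariant factors of ∂_1 are all 1, so H_0 = Z.
  H_1: rank ker ∂_1 − rank ∂_2 = (15 − 9) − 5 = 1, and the invariant factors of ∂_2 are all 1, so H_1 = Z.
  H_2: rank ker ∂_2 − rank ∂_3 = (6 − 5) − 1 = 0, and the invariant factors of ∂_3 are all 1, so H_2 = 0.
  H_3: rank ker ∂_3 − rank ∂_4 = (1 − 1) − 0 = 0, and there is no ∂_4, so H_3 = 0.

H_0 ≅ Z,  H_1 ≅ Z,  H_2 = 0,  H_3 = 0.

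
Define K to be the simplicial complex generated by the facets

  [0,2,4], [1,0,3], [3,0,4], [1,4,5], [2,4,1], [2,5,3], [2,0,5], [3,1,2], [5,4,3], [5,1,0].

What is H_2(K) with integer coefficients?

H_2 = 0.

We work with the vertex ordering 0 < 1 < 2 < 3 < 4 < 5. The simplices of K, each written with vertices in increasing order, are:

  0-simplices (6): [0], [1], [2], [3], [4], [5]
  1-simplices (15): [0,1], [0,2], [0,3], [0,4], [0,5], [1,2], [1,3], [1,4], [1,5], [2,3], [2,4], [2,5], [3,4], [3,5], [4,5]
  2-simplices (10): [0,1,3], [0,1,5], [0,2,4], [0,2,5], [0,3,4], [1,2,3], [1,2,4], [1,4,5], [2,3,5], [3,4,5]

Hence C_0 ≅ Z^6, C_1 ≅ Z^15, C_2 ≅ Z^10.

Boundary ∂_1: C_1 → C_0 sends each edge [p,q] (with p < q) to q − p. For instance
  ∂[2,4] = [4] − [2].
This gives a 6×15 integer matrix of rank 5; reducing to Smith normal form yields diagonal entries (1,1,1,1,1).

Boundary ∂_2: C_2 → C_1 sends each 2-simplex [p,q,r] to [q,r] − [p,r] + [p,q]. For instance
  ∂[0,3,4] = [3,4] − [0,4] + [0,3],
  ∂[1,4,5] = [4,5] − [1,5] + [1,4].
As a 15×10 matrix over Z this has rank 10, with invariant factors (1,1,1,1,1,1,1,1,1,2).

From H_k ≅ ker(∂_k) / im(∂_{k+1}) we obtain:

  H_2: rank ker ∂_2 − rank ∂_3 = (10 − 10) − 0 = 0, and there is no ∂_3, so H_2 ≅ 0.

(K is a triangulation of the real projective plane RP^2.)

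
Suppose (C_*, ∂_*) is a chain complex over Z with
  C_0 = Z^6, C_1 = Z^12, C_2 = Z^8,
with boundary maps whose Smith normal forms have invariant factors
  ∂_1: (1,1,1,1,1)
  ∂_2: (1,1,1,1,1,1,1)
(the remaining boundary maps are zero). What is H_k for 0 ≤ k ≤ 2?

H_0: b_0 = 6 − 0 − 5 = 1; torsion from ∂_1 factors > 1: none. So H_0 ≅ Z.
H_1: b_1 = 12 − 5 − 7 = 0; torsion from ∂_2 factors > 1: none. So H_1 ≅ 0.
H_2: b_2 = 8 − 7 − 0 = 1; torsion from ∂_3 factors > 1: none. So H_2 ≅ Z.

H_0 ≅ Z,  H_1 = 0,  H_2 ≅ Z.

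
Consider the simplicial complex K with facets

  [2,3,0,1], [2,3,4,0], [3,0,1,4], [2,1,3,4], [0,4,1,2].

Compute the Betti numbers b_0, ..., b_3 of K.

b_0 = 1, b_1 = 0, b_2 = 0, b_3 = 1.

Fix the vertex order 0 < 1 < 2 < 3 < 4 and write every simplex with vertices in increasing order. Then dim K = 3 and the simplices of K are:

  0-simplices (5): [0], [1], [2], [3], [4]
  1-simplices (10): [0,1], [0,2], [0,3], [0,4], [1,2], [1,3], [1,4], [2,3], [2,4], [3,4]
  2-simplices (10): [0,1,2], [0,1,3], [0,1,4], [0,2,3], [0,2,4], [0,3,4], [1,2,3], [1,2,4], [1,3,4], [2,3,4]
  3-simplices (5): [0,1,2,3], [0,1,2,4], [0,1,3,4], [0,2,3,4], [1,2,3,4]

so the chain groups are C_0 ≅ Z^5, C_1 ≅ Z^10, C_2 ≅ Z^10, C_3 ≅ Z^5.

Boundary ∂_1: C_1 → C_0 maps an edge to its endpoints' difference, ∂[p,q] = q − p.
The resulting 5×10 matrix has rank 4, and its Smith normal form has invariant factors (1,1,1,1).

∂_2: C_2 → C_1 sends each 2-simplex [p,q,r] to [q,r] − [p,r] + [p,q]. For instance
  ∂[0,2,3] = [2,3] − [0,3] + [0,2],
  ∂[0,3,4] = [3,4] − [0,4] + [0,3].
As a 10×10 matrix over Z this has rank 6, with invariant factors (1,1,1,1,1,1).

Boundary ∂_3: C_3 → C_2 sends each 3-simplex σ to the alternating sum Σ_i (−1)^i (σ with its i-th vertex removed). For instance
  ∂[0,1,2,3] = [1,2,3] − [0,2,3] + [0,1,3] − [0,1,2],
  ∂[0,1,2,4] = [1,2,4] − [0,2,4] + [0,1,4] − [0,1,2].
This gives a 10×5 integer matrix of rank 4; reducing to Smith normal form yields diagonal entries (1,1,1,1).

Computing H_k = (kernel of ∂_k) / (image of ∂_{k+1}):

  H_0: rank C_0 − rank ∂_1 = 5 − 4 = 1, and the invariant factors of ∂_1 are all 1, so H_0 = Z.
  H_1: rank ker ∂_1 − rank ∂_2 = (10 − 4) − 6 = 0, and the invariant factors of ∂_2 are all 1, so H_1 = 0.
  H_2: rank ker ∂_2 − rank ∂_3 = (10 − 6) − 4 = 0, and the invariant factors of ∂_3 are all 1, so H_2 = 0.
  H_3: rank ker ∂_3 − rank ∂_4 = (5 − 4) − 0 = 1, and there is no ∂_4, so H_3 = Z.

As a check, the Euler characteristic is 5 − 10 + 10 − 5 = 0, which agrees with 1 − 0 + 0 − 1 = 0.
(K is a triangulation of the 3-sphere S^3.)

Hence the Betti numbers are b_0 = 1, b_1 = 0, b_2 = 0, b_3 = 1.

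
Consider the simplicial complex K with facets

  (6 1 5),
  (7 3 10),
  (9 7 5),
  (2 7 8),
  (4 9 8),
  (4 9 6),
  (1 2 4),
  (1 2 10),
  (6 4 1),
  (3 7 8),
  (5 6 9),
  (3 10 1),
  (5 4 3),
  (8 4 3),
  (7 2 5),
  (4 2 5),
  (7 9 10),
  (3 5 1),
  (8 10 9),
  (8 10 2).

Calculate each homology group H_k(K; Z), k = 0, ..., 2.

H_0 ≅ Z,  H_1 ≅ Z ⊕ Z_2,  H_2 = 0.

Fix the vertex order 1 < 2 < 3 < 4 < 5 < 6 < 7 < 8 < 9 < 10 and write every simplex with vertices in increasing order. Then dim K = 2 and the simplices of K are:

  0-simplices (10): [1], [2], [3], [4], [5], [6], [7], [8], [9], [10]
  1-simplices (30): (30 of them)
  2-simplices (20): (20 of them)

so the chain groups are C_0 ≅ Z^10, C_1 ≅ Z^30, C_2 ≅ Z^20.

∂_1: C_1 → C_0 maps an edge to its endpoints' difference, ∂[p,q] = q − p. For instance
  ∂[5,7] = [7] − [5].
The resulting 10×30 matrix has rank 9, and its Smith normal form has invariant factors (1,1,1,1,1,1,1,1,1).

The boundary map ∂_2: C_2 → C_1 sends each 2-simplex [p,q,r] to [q,r] − [p,r] + [p,q]. For instance
  ∂[5,7,9] = [7,9] − [5,9] + [5,7],
  ∂[7,9,10] = [9,10] − [7,10] + [7,9].
This gives a 30×20 integer matrix of rank 20; reducing to Smith normal form yields diagonal entries (1,1,1,1,1,1,1,1,1,1,1,1,1,1,1,1,1,1,1,2).

Now H_k = ker ∂_k / im ∂_{k+1}, so:

  H_0: rank C_0 − rank ∂_1 = 10 − 9 = 1, and the invariant factors of ∂_1 are all 1, so H_0 = Z.
  H_1: rank ker ∂_1 − rank ∂_2 = (30 − 9) − 20 = 1, and ∂_2 has invariant factor 2 > 1, so H_1 = Z ⊕ Z_2.
  H_2: rank ker ∂_2 − rank ∂_3 = (20 − 20) − 0 = 0, and there is no ∂_3, so H_2 = 0.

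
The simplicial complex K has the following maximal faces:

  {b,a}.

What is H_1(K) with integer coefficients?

Fix the vertex order a < b and write every simplex with vertices in increasing order. Then dim K = 1 and the simplices of K are:

  0-simplices (2): a, b
  1-simplices (1): ab

giving chain groups C_0 ≅ Z^2, C_1 ≅ Z^1.

Boundary ∂_1: C_1 → C_0 is given by ∂[p,q] = [q] − [p].
This gives a 2×1 integer matrix of rank 1; reducing to Smith normal form yields diagonal entries (1).

From H_k ≅ ker(∂_k) / im(∂_{k+1}) we obtain:

  H_1: rank ker ∂_1 − rank ∂_2 = (1 − 1) − 0 = 0, and there is no ∂_2, so H_1 = 0.

H_1 = 0.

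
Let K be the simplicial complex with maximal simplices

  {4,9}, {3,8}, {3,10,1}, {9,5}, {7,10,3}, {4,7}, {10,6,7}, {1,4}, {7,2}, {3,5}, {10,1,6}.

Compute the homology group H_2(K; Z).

Fix the vertex order 1 < 2 < 3 < 4 < 5 < 6 < 7 < 8 < 9 < 10 and write every simplex with vertices in increasing order. Then dim K = 2 and the simplices of K are:

  0-simplices (10): [1], [2], [3], [4], [5], [6], [7], [8], [9], [10]
  1-simplices (15): [1,3], [1,4], [1,6], [1,10], [2,7], [3,5], [3,7], [3,8], [3,10], [4,7], [4,9], [5,9], [6,7], [6,10], [7,10]
  2-simplices (4): [1,3,10], [1,6,10], [3,7,10], [6,7,10]

so the chain groups are C_0 ≅ Z^10, C_1 ≅ Z^15, C_2 ≅ Z^4.

∂_1: C_1 → C_0 maps an edge to its endpoints' difference, ∂[p,q] = q − p.
The resulting 10×15 matrix has rank 9, and its Smith normal form has invariant factors (1,1,1,1,1,1,1,1,1).

The boundary map ∂_2: C_2 → C_1 maps a triangle to the signed sum of its edges. For instance
  ∂[1,3,10] = [3,10] − [1,10] + [1,3],
  ∂[1,6,10] = [6,10] − [1,10] + [1,6].
The 15×4 boundary matrix has rank 4 and Smith normal form diag(1,1,1,1).

From H_k ≅ ker(∂_k) / im(∂_{k+1}) we obtain:

  H_2: rank ker ∂_2 − rank ∂_3 = (4 − 4) − 0 = 0, and there is no ∂_3, so H_2 = 0.

H_2 ≅ 0.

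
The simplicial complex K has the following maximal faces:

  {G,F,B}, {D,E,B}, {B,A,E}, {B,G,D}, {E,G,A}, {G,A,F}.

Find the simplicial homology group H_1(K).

H_1 = Z.

We work with the vertex ordering A < B < D < E < F < G. The simplices of K, each written with vertices in increasing order, are:

  0-simplices (6): A, B, D, E, F, G
  1-simplices (12): AB, AE, AF, AG, BD, BE, BF, BG, DE, DG, EG, FG
  2-simplices (6): ABE, AEG, AFG, BDE, BDG, BFG

giving chain groups C_0 ≅ Z^6, C_1 ≅ Z^12, C_2 ≅ Z^6.

The boundary map ∂_1: C_1 → C_0 maps an edge to its endpoints' difference, ∂[p,q] = q − p.
The 6×12 boundary matrix has rank 5 and Smith normal form diag(1,1,1,1,1).

The boundary map ∂_2: C_2 → C_1 sends each 2-simplex [p,q,r] to [q,r] − [p,r] + [p,q]. For instance
  ∂ABE = BE − AE + AB,
  ∂BDG = DG − BG + BD.
The 12×6 boundary matrix has rank 6 and Smith normal form diag(1,1,1,1,1,1).

Now H_k = ker ∂_k / im ∂_{k+1}, so:

  H_1: rank ker ∂_1 − rank ∂_2 = (12 − 5) − 6 = 1, and the invariant factors of ∂_2 are all 1, so H_1 = Z.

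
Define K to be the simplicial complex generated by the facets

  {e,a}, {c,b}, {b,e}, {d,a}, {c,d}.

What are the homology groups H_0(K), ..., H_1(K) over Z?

We work with the vertex ordering a < b < c < d < e. The simplices of K, each written with vertices in increasing order, are:

  0-simplices (5): a, b, c, d, e
  1-simplices (5): ad, ae, bc, be, cd

so the chain groups are C_0 ≅ Z^5, C_1 ≅ Z^5.

The boundary map ∂_1: C_1 → C_0 is given by ∂[p,q] = [q] − [p]. For instance
  ∂be = e − b.
The 5×5 boundary matrix has rank 4 and Smith normal form diag(1,1,1,1).

Now H_k = ker ∂_k / im ∂_{k+1}, so:

  H_0: rank C_0 − rank ∂_1 = 5 − 4 = 1, and the invariant factors of ∂_1 are all 1, so H_0 ≅ Z.
  H_1: rank ker ∂_1 − rank ∂_2 = (5 − 4) − 0 = 1, and there is no ∂_2, so H_1 ≅ Z.

As a check, the Euler characteristic is 5 − 5 = 0, which agrees with 1 − 1 = 0.

H_0 = Z,  H_1 = Z.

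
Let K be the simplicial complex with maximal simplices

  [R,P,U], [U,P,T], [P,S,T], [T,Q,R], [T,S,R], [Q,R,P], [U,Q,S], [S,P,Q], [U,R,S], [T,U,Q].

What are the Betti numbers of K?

b_0 = 1, b_1 = 0, b_2 = 0.

We work with the vertex ordering P < Q < R < S < T < U. The simplices of K, each written with vertices in increasing order, are:

  0-simplices (6): P, Q, R, S, T, U
  1-simplices (15): PQ, PR, PS, PT, PU, QR, QS, QT, QU, RS, RT, RU, ST, SU, TU
  2-simplices (10): PQR, PQS, PRU, PST, PTU, QRT, QSU, QTU, RST, RSU

so the chain groups are C_0 ≅ Z^6, C_1 ≅ Z^15, C_2 ≅ Z^10.

∂_1: C_1 → C_0 sends each edge [p,q] (with p < q) to q − p. For instance
  ∂PQ = Q − P.
The resulting 6×15 matrix has rank 5, and its Smith normal form has invariant factors (1,1,1,1,1).

The boundary map ∂_2: C_2 → C_1 acts by ∂[p,q,r] = [q,r] − [p,r] + [p,q]. For instance
  ∂PST = ST − PT + PS,
  ∂PRU = RU − PU + PR.
This gives a 15×10 integer matrix of rank 10; reducing to Smith normal form yields diagonal entries (1,1,1,1,1,1,1,1,1,2).

Now H_k = ker ∂_k / im ∂_{k+1}, so:

  H_0: rank C_0 − rank ∂_1 = 6 − 5 = 1, and the invariant factors of ∂_1 are all 1, so H_0 ≅ Z.
  H_1: rank ker ∂_1 − rank ∂_2 = (15 − 5) − 10 = 0, and ∂_2 has invariant factor 2 > 1, so H_1 ≅ Z/2Z.
  H_2: rank ker ∂_2 − rank ∂_3 = (10 − 10) − 0 = 0, and there is no ∂_3, so H_2 ≅ 0.

As a check, the Euler characteristic is 6 − 15 + 10 = 1, which agrees with 1 − 0 + 0 = 1.
(K is a triangulation of the real projective plane RP^2.)

Hence the Betti numbers are b_0 = 1, b_1 = 0, b_2 = 0.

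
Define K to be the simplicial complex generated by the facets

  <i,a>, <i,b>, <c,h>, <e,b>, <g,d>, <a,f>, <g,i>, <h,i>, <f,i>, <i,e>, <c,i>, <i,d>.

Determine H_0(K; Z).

H_0 ≅ Z.

Take the total order a < b < c < d < e < f < g < h < i on the vertex set. Then K (dimension 1) consists of the simplices:

  0-simplices (9): a, b, c, d, e, f, g, h, i
  1-simplices (12): af, ai, be, bi, ch, ci, dg, di, ei, fi, gi, hi

giving chain groups C_0 ≅ Z^9, C_1 ≅ Z^12.

The boundary map ∂_1: C_1 → C_0 maps an edge to its endpoints' difference, ∂[p,q] = q − p.
The 9×12 boundary matrix has rank 8 and Smith normal form diag(1,1,1,1,1,1,1,1).

Now H_k = ker ∂_k / im ∂_{k+1}, so:

  H_0: rank C_0 − rank ∂_1 = 9 − 8 = 1, and the invariant factors of ∂_1 are all 1, so H_0 ≅ Z.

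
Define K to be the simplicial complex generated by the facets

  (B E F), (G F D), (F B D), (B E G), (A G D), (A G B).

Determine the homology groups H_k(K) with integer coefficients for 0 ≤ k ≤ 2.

H_0 = Z,  H_1 = Z,  H_2 = 0.

Take the total order A < B < D < E < F < G on the vertex set. Then K (dimension 2) consists of the simplices:

  0-simplices (6): A, B, D, E, F, G
  1-simplices (12): AB, AD, AG, BD, BE, BF, BG, DF, DG, EF, EG, FG
  2-simplices (6): ABG, ADG, BDF, BEF, BEG, DFG

giving chain groups C_0 ≅ Z^6, C_1 ≅ Z^12, C_2 ≅ Z^6.

Boundary ∂_1: C_1 → C_0 sends each edge [p,q] (with p < q) to q − p. For instance
  ∂BE = E − B.
As a 6×12 matrix over Z this has rank 5, with invariant factors (1,1,1,1,1).

Boundary ∂_2: C_2 → C_1 maps a triangle to the signed sum of its edges. For instance
  ∂BDF = DF − BF + BD,
  ∂DFG = FG − DG + DF.
The resulting 12×6 matrix has rank 6, and its Smith normal form has invariant factors (1,1,1,1,1,1).

Reading off H_k = ker ∂_k / im ∂_{k+1}:

  H_0: rank C_0 − rank ∂_1 = 6 − 5 = 1, and the invariant factors of ∂_1 are all 1, so H_0 = Z.
  H_1: rank ker ∂_1 − rank ∂_2 = (12 − 5) − 6 = 1, and the invariant factors of ∂_2 are all 1, so H_1 = Z.
  H_2: rank ker ∂_2 − rank ∂_3 = (6 − 6) − 0 = 0, and there is no ∂_3, so H_2 = 0.

As a check, the Euler characteristic is 6 − 12 + 6 = 0, which agrees with 1 − 1 + 0 = 0.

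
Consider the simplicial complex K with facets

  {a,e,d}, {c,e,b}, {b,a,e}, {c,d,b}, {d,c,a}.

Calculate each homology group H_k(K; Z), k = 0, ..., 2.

Fix the vertex order a < b < c < d < e and write every simplex with vertices in increasing order. Then dim K = 2 and the simplices of K are:

  0-simplices (5): a, b, c, d, e
  1-simplices (10): ab, ac, ad, ae, bc, bd, be, cd, ce, de
  2-simplices (5): abe, acd, ade, bcd, bce

so the chain groups are C_0 ≅ Z^5, C_1 ≅ Z^10, C_2 ≅ Z^5.

Boundary ∂_1: C_1 → C_0 sends each edge [p,q] (with p < q) to q − p. For instance
  ∂bd = d − b.
As a 5×10 matrix over Z this has rank 4, with invariant factors (1,1,1,1).

The boundary map ∂_2: C_2 → C_1 maps a triangle to the signed sum of its edges. For instance
  ∂ade = de − ae + ad,
  ∂bce = ce − be + bc.
The 10×5 boundary matrix has rank 5 and Smith normal form diag(1,1,1,1,1).

Now H_k = ker ∂_k / im ∂_{k+1}, so:

  H_0: rank C_0 − rank ∂_1 = 5 − 4 = 1, and the invariant factors of ∂_1 are all 1, so H_0 = Z.
  H_1: rank ker ∂_1 − rank ∂_2 = (10 − 4) − 5 = 1, and the invariant factors of ∂_2 are all 1, so H_1 = Z.
  H_2: rank ker ∂_2 − rank ∂_3 = (5 − 5) − 0 = 0, and there is no ∂_3, so H_2 = 0.

H_0 ≅ Z,  H_1 ≅ Z,  H_2 = 0.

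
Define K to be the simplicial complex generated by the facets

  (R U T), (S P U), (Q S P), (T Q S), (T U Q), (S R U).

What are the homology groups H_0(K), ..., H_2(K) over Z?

H_0 = Z,  H_1 = Z,  H_2 = 0.

Take the total order P < Q < R < S < T < U on the vertex set. Then K (dimension 2) consists of the simplices:

  0-simplices (6): P, Q, R, S, T, U
  1-simplices (12): PQ, PS, PU, QS, QT, QU, RS, RT, RU, ST, SU, TU
  2-simplices (6): PQS, PSU, QST, QTU, RSU, RTU

so the chain groups are C_0 ≅ Z^6, C_1 ≅ Z^12, C_2 ≅ Z^6.

The boundary map ∂_1: C_1 → C_0 is given by ∂[p,q] = [q] − [p].
The 6×12 boundary matrix has rank 5 and Smith normal form diag(1,1,1,1,1).

Boundary ∂_2: C_2 → C_1 maps a triangle to the signed sum of its edges. For instance
  ∂QTU = TU − QU + QT,
  ∂PSU = SU − PU + PS.
As a 12×6 matrix over Z this has rank 6, with invariant factors (1,1,1,1,1,1).

Reading off H_k = ker ∂_k / im ∂_{k+1}:

  H_0: rank C_0 − rank ∂_1 = 6 − 5 = 1, and the invariant factors of ∂_1 are all 1, so H_0 ≅ Z.
  H_1: rank ker ∂_1 − rank ∂_2 = (12 − 5) − 6 = 1, and the invariant factors of ∂_2 are all 1, so H_1 ≅ Z.
  H_2: rank ker ∂_2 − rank ∂_3 = (6 − 6) − 0 = 0, and there is no ∂_3, so H_2 ≅ 0.

(K is a triangulation of the cylinder S^1 x I.)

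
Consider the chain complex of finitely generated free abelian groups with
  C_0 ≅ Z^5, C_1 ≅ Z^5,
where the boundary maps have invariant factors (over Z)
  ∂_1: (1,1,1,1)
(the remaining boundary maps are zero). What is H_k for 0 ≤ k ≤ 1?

H_0: b_0 = 5 − 0 − 4 = 1; torsion from ∂_1 factors > 1: none. So H_0 ≅ Z.
H_1: b_1 = 5 − 4 − 0 = 1; torsion from ∂_2 factors > 1: none. So H_1 ≅ Z.

H_0 ≅ Z,  H_1 ≅ Z.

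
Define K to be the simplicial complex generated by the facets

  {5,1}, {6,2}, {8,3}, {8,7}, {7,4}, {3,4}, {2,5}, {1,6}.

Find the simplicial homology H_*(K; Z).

Order the vertices as 1 < 2 < 3 < 4 < 5 < 6 < 7 < 8. Listing each simplex with vertices in this order, K has dimension 1 with simplices:

  0-simplices (8): [1], [2], [3], [4], [5], [6], [7], [8]
  1-simplices (8): [1,5], [1,6], [2,5], [2,6], [3,4], [3,8], [4,7], [7,8]

so the chain groups are C_0 ≅ Z^8, C_1 ≅ Z^8.

Boundary ∂_1: C_1 → C_0 is given by ∂[p,q] = [q] − [p]. For instance
  ∂[2,5] = [5] − [2].
This gives a 8×8 integer matrix of rank 6; reducing to Smith normal form yields diagonal entries (1,1,1,1,1,1).

Reading off H_k = ker ∂_k / im ∂_{k+1}:

  H_0: rank C_0 − rank ∂_1 = 8 − 6 = 2, and the invariant factors of ∂_1 are all 1, so H_0 ≅ Z^2.
  H_1: rank ker ∂_1 − rank ∂_2 = (8 − 6) − 0 = 2, and there is no ∂_2, so H_1 ≅ Z^2.

(K is a triangulation of the disjoint union of the circle S^1 and the circle S^1.)

H_0 = Z^2,  H_1 = Z^2.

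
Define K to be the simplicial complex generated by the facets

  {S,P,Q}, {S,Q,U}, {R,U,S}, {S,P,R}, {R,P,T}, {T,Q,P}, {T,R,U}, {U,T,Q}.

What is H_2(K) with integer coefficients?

H_2 ≅ Z.

We work with the vertex ordering P < Q < R < S < T < U. The simplices of K, each written with vertices in increasing order, are:

  0-simplices (6): P, Q, R, S, T, U
  1-simplices (12): PQ, PR, PS, PT, QS, QT, QU, RS, RT, RU, SU, TU
  2-simplices (8): PQS, PQT, PRS, PRT, QSU, QTU, RSU, RTU

Hence C_0 ≅ Z^6, C_1 ≅ Z^12, C_2 ≅ Z^8.

∂_1: C_1 → C_0 is given by ∂[p,q] = [q] − [p].
This gives a 6×12 integer matrix of rank 5; reducing to Smith normal form yields diagonal entries (1,1,1,1,1).

The boundary map ∂_2: C_2 → C_1 acts by ∂[p,q,r] = [q,r] − [p,r] + [p,q]. For instance
  ∂PRS = RS − PS + PR,
  ∂QTU = TU − QU + QT.
The 12×8 boundary matrix has rank 7 and Smith normal form diag(1,1,1,1,1,1,1).

Reading off H_k = ker ∂_k / im ∂_{k+1}:

  H_2: rank ker ∂_2 − rank ∂_3 = (8 − 7) − 0 = 1, and there is no ∂_3, so H_2 ≅ Z.

(K is a triangulation of the 2-sphere S^2.)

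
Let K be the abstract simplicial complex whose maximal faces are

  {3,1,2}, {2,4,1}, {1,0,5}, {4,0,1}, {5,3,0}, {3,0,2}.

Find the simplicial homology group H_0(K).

Fix the vertex order 0 < 1 < 2 < 3 < 4 < 5 and write every simplex with vertices in increasing order. Then dim K = 2 and the simplices of K are:

  0-simplices (6): [0], [1], [2], [3], [4], [5]
  1-simplices (12): [0,1], [0,2], [0,3], [0,4], [0,5], [1,2], [1,3], [1,4], [1,5], [2,3], [2,4], [3,5]
  2-simplices (6): [0,1,4], [0,1,5], [0,2,3], [0,3,5], [1,2,3], [1,2,4]

so the chain groups are C_0 ≅ Z^6, C_1 ≅ Z^12, C_2 ≅ Z^6.

∂_1: C_1 → C_0 is given by ∂[p,q] = [q] − [p]. For instance
  ∂[0,1] = [1] − [0].
The 6×12 boundary matrix has rank 5 and Smith normal form diag(1,1,1,1,1).

∂_2: C_2 → C_1 sends each 2-simplex [p,q,r] to [q,r] − [p,r] + [p,q]. For instance
  ∂[0,1,4] = [1,4] − [0,4] + [0,1],
  ∂[0,1,5] = [1,5] − [0,5] + [0,1].
As a 12×6 matrix over Z this has rank 6, with invariant factors (1,1,1,1,1,1).

Reading off H_k = ker ∂_k / im ∂_{k+1}:

  H_0: rank C_0 − rank ∂_1 = 6 − 5 = 1, and the invariant factors of ∂_1 are all 1, so H_0 = Z.

H_0 ≅ Z.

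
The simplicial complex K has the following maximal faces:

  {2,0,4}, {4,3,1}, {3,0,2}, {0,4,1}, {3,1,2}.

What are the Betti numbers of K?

Fix the vertex order 0 < 1 < 2 < 3 < 4 and write every simplex with vertices in increasing order. Then dim K = 2 and the simplices of K are:

  0-simplices (5): [0], [1], [2], [3], [4]
  1-simplices (10): [0,1], [0,2], [0,3], [0,4], [1,2], [1,3], [1,4], [2,3], [2,4], [3,4]
  2-simplices (5): [0,1,4], [0,2,3], [0,2,4], [1,2,3], [1,3,4]

so the chain groups are C_0 ≅ Z^5, C_1 ≅ Z^10, C_2 ≅ Z^5.

The boundary map ∂_1: C_1 → C_0 sends each edge [p,q] (with p < q) to q − p. For instance
  ∂[1,3] = [3] − [1].
This gives a 5×10 integer matrix of rank 4; reducing to Smith normal form yields diagonal entries (1,1,1,1).

The boundary map ∂_2: C_2 → C_1 acts by ∂[p,q,r] = [q,r] − [p,r] + [p,q]. For instance
  ∂[1,3,4] = [3,4] − [1,4] + [1,3],
  ∂[0,2,3] = [2,3] − [0,3] + [0,2].
This gives a 10×5 integer matrix of rank 5; reducing to Smith normal form yields diagonal entries (1,1,1,1,1).

From H_k ≅ ker(∂_k) / im(∂_{k+1}) we obtain:

  H_0: rank C_0 − rank ∂_1 = 5 − 4 = 1, and the invariant factors of ∂_1 are all 1, so H_0 = Z.
  H_1: rank ker ∂_1 − rank ∂_2 = (10 − 4) − 5 = 1, and the invariant factors of ∂_2 are all 1, so H_1 = Z.
  H_2: rank ker ∂_2 − rank ∂_3 = (5 − 5) − 0 = 0, and there is no ∂_3, so H_2 = 0.

Hence the Betti numbers are b_0 = 1, b_1 = 1, b_2 = 0.

b_0 = 1, b_1 = 1, b_2 = 0.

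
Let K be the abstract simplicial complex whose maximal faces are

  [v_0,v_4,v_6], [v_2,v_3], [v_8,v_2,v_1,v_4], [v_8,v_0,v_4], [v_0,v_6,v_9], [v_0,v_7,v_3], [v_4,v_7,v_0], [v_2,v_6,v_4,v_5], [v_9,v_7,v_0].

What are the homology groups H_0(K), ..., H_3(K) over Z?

H_0 ≅ Z,  H_1 ≅ Z,  H_2 = 0,  H_3 = 0.

Take the total order v_0 < v_1 < v_2 < v_3 < v_4 < v_5 < v_6 < v_7 < v_8 < v_9 on the vertex set. Then K (dimension 3) consists of the simplices:

  0-simplices (10): [v_0], [v_1], [v_2], [v_3], [v_4], [v_5], [v_6], [v_7], [v_8], [v_9]
  1-simplices (22): (22 of them)
  2-simplices (14): (14 of them)
  3-simplices (2): [v_1,v_2,v_4,v_8], [v_2,v_4,v_5,v_6]

giving chain groups C_0 ≅ Z^10, C_1 ≅ Z^22, C_2 ≅ Z^14, C_3 ≅ Z^2.

The boundary map ∂_1: C_1 → C_0 maps an edge to its endpoints' difference, ∂[p,q] = q − p.
The resulting 10×22 matrix has rank 9, and its Smith normal form has invariant factors (1,1,1,1,1,1,1,1,1).

The boundary map ∂_2: C_2 → C_1 sends each 2-simplex [p,q,r] to [q,r] − [p,r] + [p,q]. For instance
  ∂[v_0,v_3,v_7] = [v_3,v_7] − [v_0,v_7] + [v_0,v_3],
  ∂[v_0,v_4,v_7] = [v_4,v_7] − [v_0,v_7] + [v_0,v_4].
As a 22×14 matrix over Z this has rank 12, with invariant factors (1,1,1,1,1,1,1,1,1,1,1,1).

Boundary ∂_3: C_3 → C_2 sends each 3-simplex σ to the alternating sum Σ_i (−1)^i (σ with its i-th vertex removed). For instance
  ∂[v_1,v_2,v_4,v_8] = [v_2,v_4,v_8] − [v_1,v_4,v_8] + [v_1,v_2,v_8] − [v_1,v_2,v_4],
  ∂[v_2,v_4,v_5,v_6] = [v_4,v_5,v_6] − [v_2,v_5,v_6] + [v_2,v_4,v_6] − [v_2,v_4,v_5].
The resulting 14×2 matrix has rank 2, and its Smith normal form has invariant factors (1,1).

Reading off H_k = ker ∂_k / im ∂_{k+1}:

  H_0: rank C_0 − rank ∂_1 = 10 − 9 = 1, and the invariant factors of ∂_1 are all 1, so H_0 ≅ Z.
  H_1: rank ker ∂_1 − rank ∂_2 = (22 − 9) − 12 = 1, and the invariant factors of ∂_2 are all 1, so H_1 ≅ Z.
  H_2: rank ker ∂_2 − rank ∂_3 = (14 − 12) − 2 = 0, and the invariant factors of ∂_3 are all 1, so H_2 ≅ 0.
  H_3: rank ker ∂_3 − rank ∂_4 = (2 − 2) − 0 = 0, and there is no ∂_4, so H_3 ≅ 0.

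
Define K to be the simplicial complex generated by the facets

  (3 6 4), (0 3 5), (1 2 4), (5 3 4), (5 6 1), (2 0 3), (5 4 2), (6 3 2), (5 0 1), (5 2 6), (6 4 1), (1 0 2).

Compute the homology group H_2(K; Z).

Fix the vertex order 0 < 1 < 2 < 3 < 4 < 5 < 6 and write every simplex with vertices in increasing order. Then dim K = 2 and the simplices of K are:

  0-simplices (7): [0], [1], [2], [3], [4], [5], [6]
  1-simplices (18): [0,1], [0,2], [0,3], [0,5], [1,2], [1,4], [1,5], [1,6], [2,3], [2,4], [2,5], [2,6], [3,4], [3,5], [3,6], [4,5], [4,6], [5,6]
  2-simplices (12): [0,1,2], [0,1,5], [0,2,3], [0,3,5], [1,2,4], [1,4,6], [1,5,6], [2,3,6], [2,4,5], [2,5,6], [3,4,5], [3,4,6]

Hence C_0 ≅ Z^7, C_1 ≅ Z^18, C_2 ≅ Z^12.

Boundary ∂_1: C_1 → C_0 sends each edge [p,q] (with p < q) to q − p. For instance
  ∂[4,6] = [6] − [4].
The resulting 7×18 matrix has rank 6, and its Smith normal form has invariant factors (1,1,1,1,1,1).

Boundary ∂_2: C_2 → C_1 sends each 2-simplex [p,q,r] to [q,r] − [p,r] + [p,q]. For instance
  ∂[3,4,6] = [4,6] − [3,6] + [3,4],
  ∂[1,5,6] = [5,6] − [1,6] + [1,5].
This gives a 18×12 integer matrix of rank 12; reducing to Smith normal form yields diagonal entries (1,1,1,1,1,1,1,1,1,1,1,2).

Now H_k = ker ∂_k / im ∂_{k+1}, so:

  H_2: rank ker ∂_2 − rank ∂_3 = (12 − 12) − 0 = 0, and there is no ∂_3, so H_2 ≅ 0.

H_2 ≅ 0.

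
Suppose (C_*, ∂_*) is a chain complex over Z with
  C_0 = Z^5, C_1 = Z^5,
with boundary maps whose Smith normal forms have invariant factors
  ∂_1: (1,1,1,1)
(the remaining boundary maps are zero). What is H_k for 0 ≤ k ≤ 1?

H_0: b_0 = 5 − 0 − 4 = 1; torsion from ∂_1 factors > 1: none. So H_0 = Z.
H_1: b_1 = 5 − 4 − 0 = 1; torsion from ∂_2 factors > 1: none. So H_1 = Z.

H_0 = Z,  H_1 = Z.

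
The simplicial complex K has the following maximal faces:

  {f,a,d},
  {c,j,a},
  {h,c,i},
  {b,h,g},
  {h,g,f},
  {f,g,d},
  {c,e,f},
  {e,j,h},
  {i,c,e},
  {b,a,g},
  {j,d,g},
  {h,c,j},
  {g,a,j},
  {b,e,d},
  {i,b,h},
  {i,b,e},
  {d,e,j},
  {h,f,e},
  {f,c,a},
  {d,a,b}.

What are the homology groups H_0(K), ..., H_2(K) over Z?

H_0 = Z,  H_1 = Z ⊕ Z/2,  H_2 = 0.

Order the vertices as a < b < c < d < e < f < g < h < i < j. Listing each simplex with vertices in this order, K has dimension 2 with simplices:

  0-simplices (10): a, b, c, d, e, f, g, h, i, j
  1-simplices (30): ab, ac, ad, af, ag, aj, bd, be, bg, bh, bi, ce, cf, ch, ci, cj, de, df, dg, dj, ef, eh, ei, ej, fg, fh, gh, gj, hi, hj
  2-simplices (20): abd, abg, acf, acj, adf, agj, bde, bei, bgh, bhi, cef, cei, chi, chj, dej, dfg, dgj, efh, ehj, fgh

giving chain groups C_0 ≅ Z^10, C_1 ≅ Z^30, C_2 ≅ Z^20.

∂_1: C_1 → C_0 is given by ∂[p,q] = [q] − [p]. For instance
  ∂gh = h − g.
The 10×30 boundary matrix has rank 9 and Smith normal form diag(1,1,1,1,1,1,1,1,1).

Boundary ∂_2: C_2 → C_1 sends each 2-simplex [p,q,r] to [q,r] − [p,r] + [p,q]. For instance
  ∂dej = ej − dj + de,
  ∂chj = hj − cj + ch.
The 30×20 boundary matrix has rank 20 and Smith normal form diag(1,1,1,1,1,1,1,1,1,1,1,1,1,1,1,1,1,1,1,2).

Now H_k = ker ∂_k / im ∂_{k+1}, so:

  H_0: rank C_0 − rank ∂_1 = 10 − 9 = 1, and the invariant factors of ∂_1 are all 1, so H_0 ≅ Z.
  H_1: rank ker ∂_1 − rank ∂_2 = (30 − 9) − 20 = 1, and ∂_2 has invariant factor 2 > 1, so H_1 ≅ Z ⊕ Z/2.
  H_2: rank ker ∂_2 − rank ∂_3 = (20 − 20) − 0 = 0, and there is no ∂_3, so H_2 ≅ 0.

(K is a triangulation of the Klein bottle.)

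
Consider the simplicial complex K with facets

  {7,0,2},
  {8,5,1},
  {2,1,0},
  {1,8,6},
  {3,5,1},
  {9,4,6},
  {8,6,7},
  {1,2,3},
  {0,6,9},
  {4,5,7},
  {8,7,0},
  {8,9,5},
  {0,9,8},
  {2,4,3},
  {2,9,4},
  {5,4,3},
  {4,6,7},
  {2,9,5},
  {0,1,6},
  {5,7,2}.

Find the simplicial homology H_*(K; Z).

K has 10 vertices, 30 edges, 20 triangles.
rank ∂_0 = 0, rank ∂_1 = 9 ⇒ b_0 = 10 − 0 − 9 = 1; all invariant factors of ∂_1 are 1 so no torsion. So H_0 ≅ Z.
rank ∂_1 = 9, rank ∂_2 = 20 ⇒ b_1 = 30 − 9 − 20 = 1; ∂_2 has invariant factor(s) [2] giving torsion. So H_1 ≅ Z ⊕ Z_2.
rank ∂_2 = 20, rank ∂_3 = 0 ⇒ b_2 = 20 − 20 − 0 = 0. So H_2 ≅ 0.

H_0 = Z,  H_1 = Z ⊕ Z_2,  H_2 = 0.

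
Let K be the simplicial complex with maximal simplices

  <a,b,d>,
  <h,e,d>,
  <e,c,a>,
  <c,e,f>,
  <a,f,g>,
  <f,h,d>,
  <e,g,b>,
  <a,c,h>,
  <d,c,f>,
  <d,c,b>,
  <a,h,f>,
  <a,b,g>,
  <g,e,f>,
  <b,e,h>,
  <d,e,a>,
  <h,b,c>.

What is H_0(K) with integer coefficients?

Order the vertices as a < b < c < d < e < f < g < h. Listing each simplex with vertices in this order, K has dimension 2 with simplices:

  0-simplices (8): a, b, c, d, e, f, g, h
  1-simplices (24): ab, ac, ad, ae, af, ag, ah, bc, bd, be, bg, bh, cd, ce, cf, ch, de, df, dh, ef, eg, eh, fg, fh
  2-simplices (16): abd, abg, ace, ach, ade, afg, afh, bcd, bch, beg, beh, cdf, cef, deh, dfh, efg

giving chain groups C_0 ≅ Z^8, C_1 ≅ Z^24, C_2 ≅ Z^16.

The boundary map ∂_1: C_1 → C_0 maps an edge to its endpoints' difference, ∂[p,q] = q − p. For instance
  ∂eg = g − e.
The resulting 8×24 matrix has rank 7, and its Smith normal form has invariant factors (1,1,1,1,1,1,1).

The boundary map ∂_2: C_2 → C_1 maps a triangle to the signed sum of its edges. For instance
  ∂abd = bd − ad + ab,
  ∂deh = eh − dh + de.
This gives a 24×16 integer matrix of rank 15; reducing to Smith normal form yields diagonal entries (1,1,1,1,1,1,1,1,1,1,1,1,1,1,1).

From H_k ≅ ker(∂_k) / im(∂_{k+1}) we obtain:

  H_0: rank C_0 − rank ∂_1 = 8 − 7 = 1, and the invariant factors of ∂_1 are all 1, so H_0 = Z.

H_0 ≅ Z.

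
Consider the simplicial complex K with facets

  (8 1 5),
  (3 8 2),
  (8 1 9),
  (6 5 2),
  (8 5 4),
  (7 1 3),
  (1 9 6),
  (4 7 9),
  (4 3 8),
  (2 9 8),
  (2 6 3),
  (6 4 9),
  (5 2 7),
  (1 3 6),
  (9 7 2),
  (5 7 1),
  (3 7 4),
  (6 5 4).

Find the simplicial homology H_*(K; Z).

Take the total order 1 < 2 < 3 < 4 < 5 < 6 < 7 < 8 < 9 on the vertex set. Then K (dimension 2) consists of the simplices:

  0-simplices (9): [1], [2], [3], [4], [5], [6], [7], [8], [9]
  1-simplices (27): (27 of them)
  2-simplices (18): [1,3,6], [1,3,7], [1,5,7], [1,5,8], [1,6,9], [1,8,9], [2,3,6], [2,3,8], [2,5,6], [2,5,7], [2,7,9], [2,8,9], [3,4,7], [3,4,8], [4,5,6], [4,5,8], [4,6,9], [4,7,9]

Hence C_0 ≅ Z^9, C_1 ≅ Z^27, C_2 ≅ Z^18.

The boundary map ∂_1: C_1 → C_0 is given by ∂[p,q] = [q] − [p]. For instance
  ∂[2,3] = [3] − [2].
As a 9×27 matrix over Z this has rank 8, with invariant factors (1,1,1,1,1,1,1,1).

Boundary ∂_2: C_2 → C_1 maps a triangle to the signed sum of its edges. For instance
  ∂[2,8,9] = [8,9] − [2,9] + [2,8],
  ∂[2,3,8] = [3,8] − [2,8] + [2,3].
This gives a 27×18 integer matrix of rank 17; reducing to Smith normal form yields diagonal entries (1,1,1,1,1,1,1,1,1,1,1,1,1,1,1,1,1).

Now H_k = ker ∂_k / im ∂_{k+1}, so:

  H_0: rank C_0 − rank ∂_1 = 9 − 8 = 1, and the invariant factors of ∂_1 are all 1, so H_0 = Z.
  H_1: rank ker ∂_1 − rank ∂_2 = (27 − 8) − 17 = 2, and the invariant factors of ∂_2 are all 1, so H_1 = Z^2.
  H_2: rank ker ∂_2 − rank ∂_3 = (18 − 17) − 0 = 1, and there is no ∂_3, so H_2 = Z.

H_0 = Z,  H_1 = Z^2,  H_2 = Z.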